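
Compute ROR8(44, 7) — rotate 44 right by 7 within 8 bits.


Rotate 0b101100 right by 7 (8-bit) = 0b1011000 = 88

88


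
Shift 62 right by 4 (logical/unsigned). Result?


0b111110 >> 4 = 0b11 = 3

3


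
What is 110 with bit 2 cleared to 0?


110 & ~(1 << 2) = 106

106


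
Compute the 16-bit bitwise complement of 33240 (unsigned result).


~0b1000000111011000 = 0b111111000100111 = 32295 (16-bit unsigned)

32295


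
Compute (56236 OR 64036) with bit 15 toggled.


Step 1: 56236 | 64036 = 64428
Step 2: 64428 ^ (1 << 15) = 64428 ^ 32768 = 31660

31660


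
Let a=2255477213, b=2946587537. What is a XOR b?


2255477213 ^ 2946587537 = 701399628

701399628


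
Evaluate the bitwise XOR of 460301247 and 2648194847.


0b11011011011111010001110111111 ^ 0b10011101110110000011111100011111 = 0b10000110101101111001110010100000 = 2260180128

2260180128


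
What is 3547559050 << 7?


0b11010011011100110111010010001010 << 7 = 0b110100110111001101110100100010100000000 = 454087558400

454087558400


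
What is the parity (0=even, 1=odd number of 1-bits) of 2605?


0b101000101101 has 6 ones => parity 0

0


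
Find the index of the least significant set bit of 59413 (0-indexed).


0b1110100000010101. Lowest set bit at position 0

0


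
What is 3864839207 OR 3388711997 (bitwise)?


0b11100110010111001100010000100111 | 0b11001001111110111010010000111101 = 0b11101111111111111110010000111111 = 4026524735

4026524735


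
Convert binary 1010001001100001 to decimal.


1010001001100001 in decimal = 41569

41569


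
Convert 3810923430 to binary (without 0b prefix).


3810923430 = 11100011001001100001001110100110 in binary

11100011001001100001001110100110


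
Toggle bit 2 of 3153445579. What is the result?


3153445579 ^ (1 << 2) = 3153445579 ^ 4 = 3153445583

3153445583


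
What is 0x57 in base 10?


57 hex = 87 decimal

87


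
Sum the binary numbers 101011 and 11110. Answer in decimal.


101011 + 11110 = 1001001 = 73

73


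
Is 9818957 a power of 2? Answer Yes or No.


0b100101011101001101001101. Multiple bits set => No

No


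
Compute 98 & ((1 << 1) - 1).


98 & 1 = 0

0


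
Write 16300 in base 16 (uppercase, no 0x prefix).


16300 = 3FAC hex

3FAC


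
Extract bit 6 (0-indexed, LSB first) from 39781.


0b1001101101100101, position 6 = 1

1


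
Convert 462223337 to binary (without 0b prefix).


462223337 = 11011100011001111011111101001 in binary

11011100011001111011111101001


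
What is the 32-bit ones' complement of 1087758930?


1087758930 ^ 4294967295 = 3207208365

3207208365


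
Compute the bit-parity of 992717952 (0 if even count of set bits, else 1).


0b111011001010111010110010000000 has 14 ones => parity 0

0


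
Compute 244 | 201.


0b11110100 | 0b11001001 = 0b11111101 = 253

253


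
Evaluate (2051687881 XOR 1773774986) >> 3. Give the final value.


Step 1: 2051687881 ^ 1773774986 = 334753091
Step 2: 334753091 >> 3 = 41844136

41844136


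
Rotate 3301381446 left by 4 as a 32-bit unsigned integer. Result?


Rotate 0b11000100110001110001010101000110 left by 4 (32-bit) = 0b1001100011100010101010001101100 = 1282495596

1282495596


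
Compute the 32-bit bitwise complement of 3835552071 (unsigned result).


~0b11100100100111011110000101000111 = 0b11011011000100001111010111000 = 459415224 (32-bit unsigned)

459415224


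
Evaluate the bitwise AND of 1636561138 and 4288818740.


0b1100001100010111111000011110010 & 0b11111111101000100010111000110100 = 0b1100001100000100010000000110000 = 1635917872

1635917872


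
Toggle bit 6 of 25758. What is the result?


25758 ^ (1 << 6) = 25758 ^ 64 = 25822

25822


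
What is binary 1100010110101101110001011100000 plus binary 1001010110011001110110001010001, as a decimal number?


1100010110101101110001011100000 + 1001010110011001110110001010001 = 10101101101000111100111100110001 = 2913193777

2913193777


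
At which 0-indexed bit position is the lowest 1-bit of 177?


0b10110001. Lowest set bit at position 0

0


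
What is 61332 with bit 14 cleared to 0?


61332 & ~(1 << 14) = 44948

44948


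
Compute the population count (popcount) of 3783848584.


0b11100001100010001111001010001000 has 13 set bits

13


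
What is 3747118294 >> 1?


0b11011111010110000111110011010110 >> 1 = 0b1101111101011000011111001101011 = 1873559147

1873559147


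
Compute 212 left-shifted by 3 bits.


0b11010100 << 3 = 0b11010100000 = 1696

1696


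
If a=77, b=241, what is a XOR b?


77 ^ 241 = 188

188


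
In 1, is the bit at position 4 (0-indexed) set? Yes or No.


0b1, bit 4 = 0. No

No


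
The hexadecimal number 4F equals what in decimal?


4F hex = 79 decimal

79


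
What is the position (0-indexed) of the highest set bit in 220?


0b11011100. Highest set bit at position 7

7


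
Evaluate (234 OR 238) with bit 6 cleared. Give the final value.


Step 1: 234 | 238 = 238
Step 2: 238 & ~(1 << 6) = 174

174


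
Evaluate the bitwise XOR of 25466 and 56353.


0b110001101111010 ^ 0b1101110000100001 = 0b1011111101011011 = 48987

48987


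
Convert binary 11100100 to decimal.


11100100 in decimal = 228

228


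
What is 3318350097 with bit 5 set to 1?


3318350097 | (1 << 5) = 3318350097 | 32 = 3318350129

3318350129


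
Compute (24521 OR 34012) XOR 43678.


Step 1: 24521 | 34012 = 57309
Step 2: 57309 ^ 43678 = 30019

30019


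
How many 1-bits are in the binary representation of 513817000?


0b11110101000000011100110101000 has 13 set bits

13


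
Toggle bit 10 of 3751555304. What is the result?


3751555304 ^ (1 << 10) = 3751555304 ^ 1024 = 3751556328

3751556328


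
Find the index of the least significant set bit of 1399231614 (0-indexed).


0b1010011011001101001010001111110. Lowest set bit at position 1

1


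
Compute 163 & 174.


0b10100011 & 0b10101110 = 0b10100010 = 162

162


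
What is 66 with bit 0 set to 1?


66 | (1 << 0) = 66 | 1 = 67

67


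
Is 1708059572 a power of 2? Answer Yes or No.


0b1100101110011101110101110110100. Multiple bits set => No

No


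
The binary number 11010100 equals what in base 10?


11010100 in decimal = 212

212


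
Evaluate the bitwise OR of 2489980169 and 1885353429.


0b10010100011010100001010100001001 | 0b1110000011000000011010111010101 = 0b11110100011010100011010111011101 = 4100601309

4100601309


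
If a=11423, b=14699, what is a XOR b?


11423 ^ 14699 = 5620

5620


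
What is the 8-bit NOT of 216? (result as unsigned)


~0b11011000 = 0b100111 = 39 (8-bit unsigned)

39


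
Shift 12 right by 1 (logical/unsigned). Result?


0b1100 >> 1 = 0b110 = 6

6


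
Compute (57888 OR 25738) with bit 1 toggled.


Step 1: 57888 | 25738 = 59050
Step 2: 59050 ^ (1 << 1) = 59050 ^ 2 = 59048

59048


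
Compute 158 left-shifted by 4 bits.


0b10011110 << 4 = 0b100111100000 = 2528

2528


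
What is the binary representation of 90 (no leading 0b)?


90 = 1011010 in binary

1011010


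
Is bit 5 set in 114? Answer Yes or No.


0b1110010, bit 5 = 1. Yes

Yes


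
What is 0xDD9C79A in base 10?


DD9C79A hex = 232376218 decimal

232376218


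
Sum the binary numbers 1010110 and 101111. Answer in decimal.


1010110 + 101111 = 10000101 = 133

133


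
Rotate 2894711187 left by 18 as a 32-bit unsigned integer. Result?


Rotate 0b10101100100010011100100110010011 left by 18 (32-bit) = 0b100110010011101011001000100111 = 642691623

642691623


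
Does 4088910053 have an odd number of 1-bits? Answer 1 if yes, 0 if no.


0b11110011101101111101000011100101 has 20 ones => parity 0

0


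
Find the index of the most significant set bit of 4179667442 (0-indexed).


0b11111001001000001010100111110010. Highest set bit at position 31

31


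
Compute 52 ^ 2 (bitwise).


0b110100 ^ 0b10 = 0b110110 = 54

54


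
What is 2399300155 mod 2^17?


2399300155 & 131071 = 27195

27195


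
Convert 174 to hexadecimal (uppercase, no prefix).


174 = AE hex

AE


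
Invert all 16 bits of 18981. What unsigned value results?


18981 ^ 65535 = 46554

46554


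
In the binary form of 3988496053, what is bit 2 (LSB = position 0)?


0b11101101101110111001111010110101, position 2 = 1

1


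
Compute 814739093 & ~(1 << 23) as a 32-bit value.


814739093 & ~(1 << 23) = 806350485

806350485


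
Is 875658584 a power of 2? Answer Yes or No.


0b110100001100010111110101011000. Multiple bits set => No

No


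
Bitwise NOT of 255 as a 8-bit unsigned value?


~0b11111111 = 0b0 = 0 (8-bit unsigned)

0


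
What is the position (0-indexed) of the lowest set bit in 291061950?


0b10001010110010100000010111110. Lowest set bit at position 1

1


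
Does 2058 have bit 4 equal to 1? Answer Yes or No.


0b100000001010, bit 4 = 0. No

No


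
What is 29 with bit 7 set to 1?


29 | (1 << 7) = 29 | 128 = 157

157


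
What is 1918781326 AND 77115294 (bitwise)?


0b1110010010111100100011110001110 & 0b100100110001010111110011110 = 0b110000000011110001110 = 1574798

1574798


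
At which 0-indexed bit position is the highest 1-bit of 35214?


0b1000100110001110. Highest set bit at position 15

15


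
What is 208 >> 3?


0b11010000 >> 3 = 0b11010 = 26

26


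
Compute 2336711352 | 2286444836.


0b10001011010001110110001010111000 | 0b10001000010010000110000100100100 = 0b10001011010011110110001110111100 = 2337235900

2337235900


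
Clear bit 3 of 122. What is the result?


122 & ~(1 << 3) = 114

114


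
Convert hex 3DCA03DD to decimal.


3DCA03DD hex = 1036649437 decimal

1036649437


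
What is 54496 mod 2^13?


54496 & 8191 = 5344

5344


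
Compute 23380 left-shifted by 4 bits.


0b101101101010100 << 4 = 0b1011011010101000000 = 374080

374080


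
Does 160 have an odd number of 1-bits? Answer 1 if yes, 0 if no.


0b10100000 has 2 ones => parity 0

0


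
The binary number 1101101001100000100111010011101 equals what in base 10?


1101101001100000100111010011101 in decimal = 1831882397

1831882397


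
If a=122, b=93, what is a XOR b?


122 ^ 93 = 39

39


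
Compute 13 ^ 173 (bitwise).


0b1101 ^ 0b10101101 = 0b10100000 = 160

160


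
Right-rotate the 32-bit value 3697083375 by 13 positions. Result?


Rotate 0b11011100010111010000001111101111 right by 13 (32-bit) = 0b11111011111101110001011101000 = 528409320

528409320


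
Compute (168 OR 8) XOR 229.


Step 1: 168 | 8 = 168
Step 2: 168 ^ 229 = 77

77


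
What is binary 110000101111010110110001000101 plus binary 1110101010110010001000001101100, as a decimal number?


110000101111010110110001000101 + 1110101010110010001000001101100 = 10100110000101100111110010110001 = 2786491569

2786491569


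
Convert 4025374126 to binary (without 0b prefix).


4025374126 = 11101111111011100101010110101110 in binary

11101111111011100101010110101110


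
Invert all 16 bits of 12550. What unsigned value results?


12550 ^ 65535 = 52985

52985


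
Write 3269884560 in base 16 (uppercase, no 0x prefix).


3269884560 = C2E67A90 hex

C2E67A90


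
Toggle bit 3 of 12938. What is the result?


12938 ^ (1 << 3) = 12938 ^ 8 = 12930

12930


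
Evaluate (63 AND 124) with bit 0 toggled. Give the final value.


Step 1: 63 & 124 = 60
Step 2: 60 ^ (1 << 0) = 60 ^ 1 = 61

61


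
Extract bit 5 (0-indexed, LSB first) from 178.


0b10110010, position 5 = 1

1


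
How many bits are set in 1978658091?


0b1110101111011111110110100101011 has 22 set bits

22


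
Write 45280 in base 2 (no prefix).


45280 = 1011000011100000 in binary

1011000011100000


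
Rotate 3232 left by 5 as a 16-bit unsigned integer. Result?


Rotate 0b110010100000 left by 5 (16-bit) = 0b1001010000000001 = 37889

37889


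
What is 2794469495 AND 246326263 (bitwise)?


0b10100110100100000011100001110111 & 0b1110101011101010001111110111 = 0b110100000000010000001110111 = 109060215

109060215


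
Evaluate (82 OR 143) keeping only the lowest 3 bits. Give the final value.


Step 1: 82 | 143 = 223
Step 2: 223 & 7 = 7

7


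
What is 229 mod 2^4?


229 & 15 = 5

5


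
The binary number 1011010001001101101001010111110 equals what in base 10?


1011010001001101101001010111110 in decimal = 1512493758

1512493758


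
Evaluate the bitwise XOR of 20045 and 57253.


0b100111001001101 ^ 0b1101111110100101 = 0b1001000111101000 = 37352

37352


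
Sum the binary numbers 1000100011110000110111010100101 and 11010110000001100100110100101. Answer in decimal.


1000100011110000110111010100101 + 11010110000001100100110100101 = 1011111001110010011100001001010 = 1597585482

1597585482


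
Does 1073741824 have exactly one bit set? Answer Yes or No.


0b1000000000000000000000000000000. Only one bit set => Yes

Yes


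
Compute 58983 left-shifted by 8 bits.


0b1110011001100111 << 8 = 0b111001100110011100000000 = 15099648

15099648


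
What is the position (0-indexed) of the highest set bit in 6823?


0b1101010100111. Highest set bit at position 12

12


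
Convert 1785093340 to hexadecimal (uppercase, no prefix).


1785093340 = 6A665CDC hex

6A665CDC


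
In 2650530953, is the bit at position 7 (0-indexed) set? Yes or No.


0b10011101111110111110010010001001, bit 7 = 1. Yes

Yes


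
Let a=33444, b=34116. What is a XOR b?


33444 ^ 34116 = 2016

2016


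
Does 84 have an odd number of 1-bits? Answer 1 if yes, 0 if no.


0b1010100 has 3 ones => parity 1

1


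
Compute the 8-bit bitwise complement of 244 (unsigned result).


~0b11110100 = 0b1011 = 11 (8-bit unsigned)

11


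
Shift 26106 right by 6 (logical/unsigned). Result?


0b110010111111010 >> 6 = 0b110010111 = 407

407


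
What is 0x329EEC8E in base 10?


329EEC8E hex = 849276046 decimal

849276046


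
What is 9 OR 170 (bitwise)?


0b1001 | 0b10101010 = 0b10101011 = 171

171


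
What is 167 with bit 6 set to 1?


167 | (1 << 6) = 167 | 64 = 231

231


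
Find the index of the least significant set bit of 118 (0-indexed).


0b1110110. Lowest set bit at position 1

1


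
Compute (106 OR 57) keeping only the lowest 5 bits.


Step 1: 106 | 57 = 123
Step 2: 123 & 31 = 27

27


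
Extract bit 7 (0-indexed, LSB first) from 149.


0b10010101, position 7 = 1

1


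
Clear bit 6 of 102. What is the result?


102 & ~(1 << 6) = 38

38


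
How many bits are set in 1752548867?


0b1101000011101011100011000000011 has 14 set bits

14


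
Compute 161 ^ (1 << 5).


161 ^ (1 << 5) = 161 ^ 32 = 129

129


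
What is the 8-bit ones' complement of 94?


94 ^ 255 = 161

161


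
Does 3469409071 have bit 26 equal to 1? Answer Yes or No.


0b11001110110010101111101100101111, bit 26 = 1. Yes

Yes


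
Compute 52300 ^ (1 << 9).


52300 ^ (1 << 9) = 52300 ^ 512 = 52812

52812


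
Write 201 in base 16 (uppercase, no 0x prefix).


201 = C9 hex

C9


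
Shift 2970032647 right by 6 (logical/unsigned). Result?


0b10110001000001110001101000000111 >> 6 = 0b10110001000001110001101000 = 46406760

46406760


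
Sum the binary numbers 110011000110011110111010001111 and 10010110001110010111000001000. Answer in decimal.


110011000110011110111010001111 + 10010110001110010111000001000 = 1000101111000010001110010010111 = 1172380823

1172380823


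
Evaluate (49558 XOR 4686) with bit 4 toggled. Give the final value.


Step 1: 49558 ^ 4686 = 54232
Step 2: 54232 ^ (1 << 4) = 54232 ^ 16 = 54216

54216


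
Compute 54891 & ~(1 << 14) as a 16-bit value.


54891 & ~(1 << 14) = 38507

38507


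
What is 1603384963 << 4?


0b1011111100100011011011010000011 << 4 = 0b10111111001000110110110100000110000 = 25654159408

25654159408


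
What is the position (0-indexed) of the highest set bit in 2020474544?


0b1111000011011011111111010110000. Highest set bit at position 30

30


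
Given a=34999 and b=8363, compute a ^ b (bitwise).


34999 ^ 8363 = 43036

43036


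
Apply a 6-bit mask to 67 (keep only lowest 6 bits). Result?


67 & 63 = 3

3


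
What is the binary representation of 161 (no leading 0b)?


161 = 10100001 in binary

10100001


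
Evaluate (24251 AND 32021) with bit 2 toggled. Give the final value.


Step 1: 24251 & 32021 = 23569
Step 2: 23569 ^ (1 << 2) = 23569 ^ 4 = 23573

23573


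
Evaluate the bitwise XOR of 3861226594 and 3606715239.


0b11100110001001011010010001100010 ^ 0b11010110111110100001101101100111 = 0b110000110111111011111100000101 = 819969797

819969797


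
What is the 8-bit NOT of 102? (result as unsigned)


~0b1100110 = 0b10011001 = 153 (8-bit unsigned)

153


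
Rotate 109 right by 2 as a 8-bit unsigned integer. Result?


Rotate 0b1101101 right by 2 (8-bit) = 0b1011011 = 91

91


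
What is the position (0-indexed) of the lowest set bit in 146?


0b10010010. Lowest set bit at position 1

1


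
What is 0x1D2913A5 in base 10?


1D2913A5 hex = 489231269 decimal

489231269


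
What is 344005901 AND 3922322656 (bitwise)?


0b10100100000010001110100001101 & 0b11101001110010011110010011100000 = 0b100000010000010000000000 = 8455168

8455168


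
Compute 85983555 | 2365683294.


0b101001000000000000101000011 | 0b10001101000000010111011001011110 = 0b10001101001000010111011101011111 = 2367780703

2367780703


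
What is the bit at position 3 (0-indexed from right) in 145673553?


0b1000101011101100110101010001, position 3 = 0

0


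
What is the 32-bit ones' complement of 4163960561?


4163960561 ^ 4294967295 = 131006734

131006734


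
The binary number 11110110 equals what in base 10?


11110110 in decimal = 246

246


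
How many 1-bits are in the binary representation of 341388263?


0b10100010110010010101111100111 has 16 set bits

16


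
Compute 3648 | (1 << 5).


3648 | (1 << 5) = 3648 | 32 = 3680

3680


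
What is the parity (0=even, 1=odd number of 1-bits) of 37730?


0b1001001101100010 has 7 ones => parity 1

1


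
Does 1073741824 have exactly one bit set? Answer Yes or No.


0b1000000000000000000000000000000. Only one bit set => Yes

Yes


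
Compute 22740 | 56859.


0b101100011010100 | 0b1101111000011011 = 0b1101111011011111 = 57055

57055


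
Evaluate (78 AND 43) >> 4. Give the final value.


Step 1: 78 & 43 = 10
Step 2: 10 >> 4 = 0

0


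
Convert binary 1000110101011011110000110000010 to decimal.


1000110101011011110000110000010 in decimal = 1185800578

1185800578


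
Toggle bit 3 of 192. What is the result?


192 ^ (1 << 3) = 192 ^ 8 = 200

200


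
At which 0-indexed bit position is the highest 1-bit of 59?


0b111011. Highest set bit at position 5

5


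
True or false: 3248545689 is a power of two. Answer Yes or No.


0b11000001101000001101111110011001. Multiple bits set => No

No


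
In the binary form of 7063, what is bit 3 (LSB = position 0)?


0b1101110010111, position 3 = 0

0


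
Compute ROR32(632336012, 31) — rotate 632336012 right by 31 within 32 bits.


Rotate 0b100101101100001010111010001100 right by 31 (32-bit) = 0b1001011011000010101110100011000 = 1264672024

1264672024


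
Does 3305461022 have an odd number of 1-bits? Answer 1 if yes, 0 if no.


0b11000101000001010101010100011110 has 14 ones => parity 0

0


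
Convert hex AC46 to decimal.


AC46 hex = 44102 decimal

44102


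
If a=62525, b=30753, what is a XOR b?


62525 ^ 30753 = 35868

35868


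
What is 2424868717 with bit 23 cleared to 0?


2424868717 & ~(1 << 23) = 2416480109

2416480109


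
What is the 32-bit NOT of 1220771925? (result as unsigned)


~0b1001000110000111000000001010101 = 0b10110111001111000111111110101010 = 3074195370 (32-bit unsigned)

3074195370


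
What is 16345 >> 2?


0b11111111011001 >> 2 = 0b111111110110 = 4086

4086


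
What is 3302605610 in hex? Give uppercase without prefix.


3302605610 = C4D9C32A hex

C4D9C32A


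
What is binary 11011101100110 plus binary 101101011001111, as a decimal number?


11011101100110 + 101101011001111 = 1001001000110101 = 37429

37429


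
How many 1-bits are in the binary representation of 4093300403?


0b11110011111110101100111010110011 has 22 set bits

22


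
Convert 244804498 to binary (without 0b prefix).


244804498 = 1110100101110110101110010010 in binary

1110100101110110101110010010


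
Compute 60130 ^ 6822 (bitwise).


0b1110101011100010 ^ 0b1101010100110 = 0b1111000001000100 = 61508

61508


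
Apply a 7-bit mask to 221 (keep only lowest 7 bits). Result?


221 & 127 = 93

93


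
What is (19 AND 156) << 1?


Step 1: 19 & 156 = 16
Step 2: 16 << 1 = 32

32


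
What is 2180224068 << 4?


0b10000001111100111001010001000100 << 4 = 0b100000011111001110010100010001000000 = 34883585088

34883585088


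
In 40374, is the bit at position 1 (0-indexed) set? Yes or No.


0b1001110110110110, bit 1 = 1. Yes

Yes


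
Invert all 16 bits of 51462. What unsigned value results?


51462 ^ 65535 = 14073

14073


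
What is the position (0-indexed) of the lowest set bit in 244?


0b11110100. Lowest set bit at position 2

2


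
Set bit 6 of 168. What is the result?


168 | (1 << 6) = 168 | 64 = 232

232


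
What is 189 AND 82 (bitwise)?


0b10111101 & 0b1010010 = 0b10000 = 16

16


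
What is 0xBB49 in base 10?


BB49 hex = 47945 decimal

47945


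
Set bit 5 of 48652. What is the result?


48652 | (1 << 5) = 48652 | 32 = 48684

48684


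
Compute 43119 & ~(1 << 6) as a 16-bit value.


43119 & ~(1 << 6) = 43055

43055


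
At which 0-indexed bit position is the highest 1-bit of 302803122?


0b10010000011000110100010110010. Highest set bit at position 28

28


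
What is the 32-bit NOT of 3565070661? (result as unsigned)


~0b11010100011111101010100101000101 = 0b101011100000010101011010111010 = 729896634 (32-bit unsigned)

729896634


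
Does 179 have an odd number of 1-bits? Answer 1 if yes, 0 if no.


0b10110011 has 5 ones => parity 1

1


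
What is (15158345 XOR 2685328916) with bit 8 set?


Step 1: 15158345 ^ 2685328916 = 2699661917
Step 2: 2699661917 | (1 << 8) = 2699661917 | 256 = 2699662173

2699662173


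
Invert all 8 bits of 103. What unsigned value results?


103 ^ 255 = 152

152


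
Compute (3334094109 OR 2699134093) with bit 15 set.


Step 1: 3334094109 | 2699134093 = 3875257757
Step 2: 3875257757 | (1 << 15) = 3875257757 | 32768 = 3875257757

3875257757


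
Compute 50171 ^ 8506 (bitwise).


0b1100001111111011 ^ 0b10000100111010 = 0b1110001011000001 = 58049

58049


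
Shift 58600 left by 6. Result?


0b1110010011101000 << 6 = 0b1110010011101000000000 = 3750400

3750400


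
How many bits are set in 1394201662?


0b1010011000110011101010000111110 has 16 set bits

16


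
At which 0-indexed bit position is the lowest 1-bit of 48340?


0b1011110011010100. Lowest set bit at position 2

2


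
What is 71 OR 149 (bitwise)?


0b1000111 | 0b10010101 = 0b11010111 = 215

215


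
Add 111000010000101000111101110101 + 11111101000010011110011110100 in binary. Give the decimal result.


111000010000101000111101110101 + 11111101000010011110011110100 = 1010111111000111100110001101001 = 1474546793

1474546793


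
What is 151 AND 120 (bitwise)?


0b10010111 & 0b1111000 = 0b10000 = 16

16


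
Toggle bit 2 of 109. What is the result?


109 ^ (1 << 2) = 109 ^ 4 = 105

105


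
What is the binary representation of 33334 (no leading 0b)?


33334 = 1000001000110110 in binary

1000001000110110


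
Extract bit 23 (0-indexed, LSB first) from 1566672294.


0b1011101011000011000010110100110, position 23 = 0

0


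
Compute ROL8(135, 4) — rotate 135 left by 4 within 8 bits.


Rotate 0b10000111 left by 4 (8-bit) = 0b1111000 = 120

120


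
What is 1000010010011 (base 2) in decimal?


1000010010011 in decimal = 4243

4243


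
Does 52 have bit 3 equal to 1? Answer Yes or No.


0b110100, bit 3 = 0. No

No


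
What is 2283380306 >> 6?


0b10001000000110011001111001010010 >> 6 = 0b10001000000110011001111001 = 35677817

35677817


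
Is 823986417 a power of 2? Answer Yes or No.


0b110001000111010000100011110001. Multiple bits set => No

No


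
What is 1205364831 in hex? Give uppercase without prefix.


1205364831 = 47D8685F hex

47D8685F


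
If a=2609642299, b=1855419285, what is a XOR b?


2609642299 ^ 1855419285 = 4112287918

4112287918


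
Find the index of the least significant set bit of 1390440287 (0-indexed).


0b1010010111000000110111101011111. Lowest set bit at position 0

0


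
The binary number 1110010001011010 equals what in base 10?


1110010001011010 in decimal = 58458

58458


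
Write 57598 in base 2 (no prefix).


57598 = 1110000011111110 in binary

1110000011111110


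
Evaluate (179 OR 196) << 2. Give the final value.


Step 1: 179 | 196 = 247
Step 2: 247 << 2 = 988

988


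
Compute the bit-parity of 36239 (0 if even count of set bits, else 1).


0b1000110110001111 has 9 ones => parity 1

1


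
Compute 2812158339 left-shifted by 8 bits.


0b10100111100111100010000110000011 << 8 = 0b1010011110011110001000011000001100000000 = 719912534784

719912534784


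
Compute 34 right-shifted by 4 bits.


0b100010 >> 4 = 0b10 = 2

2


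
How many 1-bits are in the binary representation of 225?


0b11100001 has 4 set bits

4


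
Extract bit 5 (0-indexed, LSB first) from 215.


0b11010111, position 5 = 0

0


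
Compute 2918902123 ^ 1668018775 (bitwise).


0b10101101111110101110100101101011 ^ 0b1100011011010111111001001010111 = 0b11001110100100010001101100111100 = 3465616188

3465616188


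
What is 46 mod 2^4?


46 & 15 = 14

14


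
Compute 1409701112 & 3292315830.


0b1010100000001100101010011111000 & 0b11000100001111001100000010110110 = 0b1000100000001000100000010110000 = 1141129392

1141129392


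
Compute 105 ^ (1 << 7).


105 ^ (1 << 7) = 105 ^ 128 = 233

233


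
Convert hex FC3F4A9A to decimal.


FC3F4A9A hex = 4232006298 decimal

4232006298


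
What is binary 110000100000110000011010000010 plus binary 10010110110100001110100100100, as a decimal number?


110000100000110000011010000010 + 10010110110100001110100100100 = 1000011010111010010001110100110 = 1130177446

1130177446


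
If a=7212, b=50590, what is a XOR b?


7212 ^ 50590 = 55730

55730


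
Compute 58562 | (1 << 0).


58562 | (1 << 0) = 58562 | 1 = 58563

58563


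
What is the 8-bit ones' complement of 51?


51 ^ 255 = 204

204


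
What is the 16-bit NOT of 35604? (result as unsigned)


~0b1000101100010100 = 0b111010011101011 = 29931 (16-bit unsigned)

29931


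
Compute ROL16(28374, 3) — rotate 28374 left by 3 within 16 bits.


Rotate 0b110111011010110 left by 3 (16-bit) = 0b111011010110011 = 30387

30387


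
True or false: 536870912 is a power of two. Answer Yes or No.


0b100000000000000000000000000000. Only one bit set => Yes

Yes


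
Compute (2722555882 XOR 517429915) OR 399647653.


Step 1: 2722555882 ^ 517429915 = 3163667825
Step 2: 3163667825 | 399647653 = 3218325493

3218325493


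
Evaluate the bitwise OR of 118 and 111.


0b1110110 | 0b1101111 = 0b1111111 = 127

127


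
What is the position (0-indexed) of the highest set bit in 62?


0b111110. Highest set bit at position 5

5


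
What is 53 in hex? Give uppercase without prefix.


53 = 35 hex

35


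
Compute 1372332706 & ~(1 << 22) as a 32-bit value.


1372332706 & ~(1 << 22) = 1368138402

1368138402


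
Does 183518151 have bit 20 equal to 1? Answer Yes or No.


0b1010111100000100001111000111, bit 20 = 1. Yes

Yes


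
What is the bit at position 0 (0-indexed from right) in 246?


0b11110110, position 0 = 0

0


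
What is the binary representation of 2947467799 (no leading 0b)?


2947467799 = 10101111101011101100101000010111 in binary

10101111101011101100101000010111


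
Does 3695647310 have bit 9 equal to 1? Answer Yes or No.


0b11011100010001110001101001001110, bit 9 = 1. Yes

Yes


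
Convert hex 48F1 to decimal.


48F1 hex = 18673 decimal

18673


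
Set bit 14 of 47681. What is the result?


47681 | (1 << 14) = 47681 | 16384 = 64065

64065


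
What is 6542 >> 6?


0b1100110001110 >> 6 = 0b1100110 = 102

102


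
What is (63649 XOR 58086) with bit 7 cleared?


Step 1: 63649 ^ 58086 = 6727
Step 2: 6727 & ~(1 << 7) = 6727

6727


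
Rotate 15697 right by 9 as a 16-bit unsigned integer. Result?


Rotate 0b11110101010001 right by 9 (16-bit) = 0b1010100010011110 = 43166

43166


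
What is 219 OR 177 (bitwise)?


0b11011011 | 0b10110001 = 0b11111011 = 251

251


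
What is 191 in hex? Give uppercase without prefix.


191 = BF hex

BF


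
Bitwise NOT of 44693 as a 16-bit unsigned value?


~0b1010111010010101 = 0b101000101101010 = 20842 (16-bit unsigned)

20842


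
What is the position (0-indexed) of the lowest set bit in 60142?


0b1110101011101110. Lowest set bit at position 1

1


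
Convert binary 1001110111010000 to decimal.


1001110111010000 in decimal = 40400

40400


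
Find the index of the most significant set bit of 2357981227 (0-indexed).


0b10001100100010111111000000101011. Highest set bit at position 31

31


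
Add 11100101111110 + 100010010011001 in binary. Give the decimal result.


11100101111110 + 100010010011001 = 111111000010111 = 32279

32279


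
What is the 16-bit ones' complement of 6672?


6672 ^ 65535 = 58863

58863


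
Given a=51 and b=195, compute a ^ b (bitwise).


51 ^ 195 = 240

240


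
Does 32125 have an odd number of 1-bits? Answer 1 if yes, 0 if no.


0b111110101111101 has 12 ones => parity 0

0


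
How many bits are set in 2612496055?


0b10011011101101111000011010110111 has 20 set bits

20


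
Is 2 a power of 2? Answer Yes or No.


0b10. Only one bit set => Yes

Yes


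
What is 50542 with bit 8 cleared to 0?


50542 & ~(1 << 8) = 50286

50286


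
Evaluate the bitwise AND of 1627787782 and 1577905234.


0b1100001000001100001001000000110 & 0b1011110000011001110110001010010 = 0b1000000000001000000000000000010 = 1074003970

1074003970


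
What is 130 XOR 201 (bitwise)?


0b10000010 ^ 0b11001001 = 0b1001011 = 75

75


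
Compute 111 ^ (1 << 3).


111 ^ (1 << 3) = 111 ^ 8 = 103

103


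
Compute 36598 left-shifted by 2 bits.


0b1000111011110110 << 2 = 0b100011101111011000 = 146392

146392


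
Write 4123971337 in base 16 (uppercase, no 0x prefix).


4123971337 = F5CECF09 hex

F5CECF09


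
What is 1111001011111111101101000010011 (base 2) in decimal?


1111001011111111101101000010011 in decimal = 2038422035

2038422035


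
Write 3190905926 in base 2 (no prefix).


3190905926 = 10111110001100010101110001000110 in binary

10111110001100010101110001000110


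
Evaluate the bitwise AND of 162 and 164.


0b10100010 & 0b10100100 = 0b10100000 = 160

160


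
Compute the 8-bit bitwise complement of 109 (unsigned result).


~0b1101101 = 0b10010010 = 146 (8-bit unsigned)

146


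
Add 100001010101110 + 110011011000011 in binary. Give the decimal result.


100001010101110 + 110011011000011 = 1010100101110001 = 43377

43377


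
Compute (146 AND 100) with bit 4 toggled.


Step 1: 146 & 100 = 0
Step 2: 0 ^ (1 << 4) = 0 ^ 16 = 16

16


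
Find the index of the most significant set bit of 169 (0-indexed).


0b10101001. Highest set bit at position 7

7


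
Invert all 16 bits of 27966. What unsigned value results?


27966 ^ 65535 = 37569

37569


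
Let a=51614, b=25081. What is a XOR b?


51614 ^ 25081 = 43111

43111


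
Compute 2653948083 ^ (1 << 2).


2653948083 ^ (1 << 2) = 2653948083 ^ 4 = 2653948087

2653948087


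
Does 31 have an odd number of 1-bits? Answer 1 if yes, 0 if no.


0b11111 has 5 ones => parity 1

1


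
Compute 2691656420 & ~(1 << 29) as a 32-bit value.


2691656420 & ~(1 << 29) = 2154785508

2154785508


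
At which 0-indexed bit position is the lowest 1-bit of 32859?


0b1000000001011011. Lowest set bit at position 0

0


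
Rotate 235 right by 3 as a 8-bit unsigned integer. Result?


Rotate 0b11101011 right by 3 (8-bit) = 0b1111101 = 125

125


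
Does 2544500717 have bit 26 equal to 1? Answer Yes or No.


0b10010111101010011111111111101101, bit 26 = 1. Yes

Yes


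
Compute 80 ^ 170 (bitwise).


0b1010000 ^ 0b10101010 = 0b11111010 = 250

250


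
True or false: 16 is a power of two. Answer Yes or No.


0b10000. Only one bit set => Yes

Yes


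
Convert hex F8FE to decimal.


F8FE hex = 63742 decimal

63742


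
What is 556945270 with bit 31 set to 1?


556945270 | (1 << 31) = 556945270 | 2147483648 = 2704428918

2704428918


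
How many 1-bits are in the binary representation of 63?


0b111111 has 6 set bits

6


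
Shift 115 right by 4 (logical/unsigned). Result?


0b1110011 >> 4 = 0b111 = 7

7


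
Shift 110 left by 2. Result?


0b1101110 << 2 = 0b110111000 = 440

440


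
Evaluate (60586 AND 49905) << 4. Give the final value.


Step 1: 60586 & 49905 = 49312
Step 2: 49312 << 4 = 788992

788992


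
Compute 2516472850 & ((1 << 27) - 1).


2516472850 & 134217727 = 100553746

100553746


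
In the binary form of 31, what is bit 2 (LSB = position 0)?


0b11111, position 2 = 1

1


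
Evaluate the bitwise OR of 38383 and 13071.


0b1001010111101111 | 0b11001100001111 = 0b1011011111101111 = 47087

47087


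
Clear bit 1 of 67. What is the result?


67 & ~(1 << 1) = 65

65


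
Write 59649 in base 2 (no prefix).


59649 = 1110100100000001 in binary

1110100100000001


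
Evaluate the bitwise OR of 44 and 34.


0b101100 | 0b100010 = 0b101110 = 46

46


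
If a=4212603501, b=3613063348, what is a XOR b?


4212603501 ^ 3613063348 = 743293657

743293657


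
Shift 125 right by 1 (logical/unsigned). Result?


0b1111101 >> 1 = 0b111110 = 62

62


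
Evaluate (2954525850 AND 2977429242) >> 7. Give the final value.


Step 1: 2954525850 & 2977429242 = 2953999514
Step 2: 2953999514 >> 7 = 23078121

23078121


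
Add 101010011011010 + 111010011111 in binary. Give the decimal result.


101010011011010 + 111010011111 = 110001101111001 = 25465

25465


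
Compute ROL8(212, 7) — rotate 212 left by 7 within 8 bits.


Rotate 0b11010100 left by 7 (8-bit) = 0b1101010 = 106

106


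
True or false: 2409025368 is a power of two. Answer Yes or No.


0b10001111100101101100111101011000. Multiple bits set => No

No


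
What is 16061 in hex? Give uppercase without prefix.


16061 = 3EBD hex

3EBD


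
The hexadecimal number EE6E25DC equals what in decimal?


EE6E25DC hex = 4000196060 decimal

4000196060


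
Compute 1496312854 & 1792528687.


0b1011001001011111110110000010110 & 0b1101010110101111101000100101111 = 0b1001000000001111100000000000110 = 1208467462

1208467462


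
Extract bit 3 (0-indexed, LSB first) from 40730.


0b1001111100011010, position 3 = 1

1


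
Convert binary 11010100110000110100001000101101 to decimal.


11010100110000110100001000101101 in decimal = 3569566253

3569566253


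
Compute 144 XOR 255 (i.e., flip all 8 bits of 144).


144 ^ 255 = 111

111


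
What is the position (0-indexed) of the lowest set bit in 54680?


0b1101010110011000. Lowest set bit at position 3

3


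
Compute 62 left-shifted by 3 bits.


0b111110 << 3 = 0b111110000 = 496

496


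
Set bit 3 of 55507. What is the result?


55507 | (1 << 3) = 55507 | 8 = 55515

55515


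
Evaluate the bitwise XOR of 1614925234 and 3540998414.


0b1100000010000011100110110110010 ^ 0b11010011000011110101100100001110 = 0b10110011010011101001010010111100 = 3008271548

3008271548


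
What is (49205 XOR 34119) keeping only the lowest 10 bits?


Step 1: 49205 ^ 34119 = 17778
Step 2: 17778 & 1023 = 370

370


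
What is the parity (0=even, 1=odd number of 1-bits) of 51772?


0b1100101000111100 has 8 ones => parity 0

0


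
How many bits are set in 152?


0b10011000 has 3 set bits

3


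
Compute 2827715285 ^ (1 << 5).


2827715285 ^ (1 << 5) = 2827715285 ^ 32 = 2827715317

2827715317


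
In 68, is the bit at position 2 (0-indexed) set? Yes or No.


0b1000100, bit 2 = 1. Yes

Yes


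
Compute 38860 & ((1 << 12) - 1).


38860 & 4095 = 1996

1996


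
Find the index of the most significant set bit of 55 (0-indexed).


0b110111. Highest set bit at position 5

5


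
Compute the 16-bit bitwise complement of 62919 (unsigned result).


~0b1111010111000111 = 0b101000111000 = 2616 (16-bit unsigned)

2616


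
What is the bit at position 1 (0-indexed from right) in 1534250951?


0b1011011011100101100111111000111, position 1 = 1

1


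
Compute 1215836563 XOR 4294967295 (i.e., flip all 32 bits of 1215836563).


1215836563 ^ 4294967295 = 3079130732

3079130732


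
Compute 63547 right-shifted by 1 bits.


0b1111100000111011 >> 1 = 0b111110000011101 = 31773

31773


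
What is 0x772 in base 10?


772 hex = 1906 decimal

1906


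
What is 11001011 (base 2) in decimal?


11001011 in decimal = 203

203


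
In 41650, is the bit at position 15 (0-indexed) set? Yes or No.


0b1010001010110010, bit 15 = 1. Yes

Yes


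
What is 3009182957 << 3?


0b10110011010111000111110011101101 << 3 = 0b10110011010111000111110011101101000 = 24073463656

24073463656


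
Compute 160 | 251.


0b10100000 | 0b11111011 = 0b11111011 = 251

251


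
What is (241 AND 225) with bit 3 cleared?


Step 1: 241 & 225 = 225
Step 2: 225 & ~(1 << 3) = 225

225


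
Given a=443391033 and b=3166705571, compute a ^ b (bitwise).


443391033 ^ 3166705571 = 2796391322

2796391322


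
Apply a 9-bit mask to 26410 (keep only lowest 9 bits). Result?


26410 & 511 = 298

298


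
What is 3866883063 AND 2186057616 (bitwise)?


0b11100110011110111111001111110111 & 0b10000010010011001001011110010000 = 0b10000010010010001001001110010000 = 2185794448

2185794448


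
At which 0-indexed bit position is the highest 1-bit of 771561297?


0b101101111111010001011101010001. Highest set bit at position 29

29


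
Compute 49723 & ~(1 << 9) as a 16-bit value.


49723 & ~(1 << 9) = 49211

49211


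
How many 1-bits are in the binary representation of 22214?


0b101011011000110 has 8 set bits

8


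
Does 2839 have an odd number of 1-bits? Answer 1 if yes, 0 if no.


0b101100010111 has 7 ones => parity 1

1
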